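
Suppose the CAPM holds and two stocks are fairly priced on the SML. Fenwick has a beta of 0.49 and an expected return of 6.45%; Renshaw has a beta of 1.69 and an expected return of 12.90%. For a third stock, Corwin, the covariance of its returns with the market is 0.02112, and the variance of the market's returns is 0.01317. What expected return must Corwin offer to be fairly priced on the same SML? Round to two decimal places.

MRP = (12.90% − 6.45%) / (1.69 − 0.49) = 5.3750%
R_f = 6.45% − 0.49 × 5.3750% = 3.8163%
β_Corwin = Cov / Var(R_m) = 0.02112 / 0.01317 = 1.6036
E(R_Corwin) = R_f + β × MRP = 3.8163% + 1.6036 × 5.3750% = 12.44%

12.44%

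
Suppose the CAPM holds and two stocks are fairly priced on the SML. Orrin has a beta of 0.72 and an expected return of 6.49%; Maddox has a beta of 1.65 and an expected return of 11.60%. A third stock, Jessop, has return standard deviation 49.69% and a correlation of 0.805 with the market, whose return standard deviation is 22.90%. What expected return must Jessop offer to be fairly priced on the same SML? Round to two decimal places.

MRP = (11.60% − 6.49%) / (1.65 − 0.72) = 5.4946%
R_f = 6.49% − 0.72 × 5.4946% = 2.5339%
β_Jessop = ρ·σ_i/σ_m = 0.805 × 49.69 / 22.90 = 1.7467
E(R_Jessop) = R_f + β × MRP = 2.5339% + 1.7467 × 5.4946% = 12.13%

12.13%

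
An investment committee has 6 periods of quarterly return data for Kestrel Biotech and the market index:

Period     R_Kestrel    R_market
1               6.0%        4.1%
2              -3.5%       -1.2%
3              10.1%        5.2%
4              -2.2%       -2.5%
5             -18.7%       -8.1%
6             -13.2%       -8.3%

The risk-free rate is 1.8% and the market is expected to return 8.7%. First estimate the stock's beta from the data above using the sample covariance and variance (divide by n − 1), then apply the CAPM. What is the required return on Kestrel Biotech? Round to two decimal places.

Mean R_i = (6.0 − 3.5 + 10.1 − 2.2 − 18.7 − 13.2) / 6 = -3.5833%
Mean R_m = (4.1 − 1.2 + 5.2 − 2.5 − 8.1 − 8.3) / 6 = -1.8000%
Σ(R_i − R̄_i)(R_m − R̄_m) = 309.1500  ⇒  Cov = 309.1500 / 5 = 61.8300
Σ(R_m − R̄_m)² = 166.6000  ⇒  Var(R_m) = 166.6000 / 5 = 33.3200
β = Cov / Var(R_m) = 61.8300 / 33.3200 = 1.8556
MRP = 8.7% − 1.8% = 6.90%
E(R) = R_f + β × MRP = 1.8% + 1.8556 × 6.9% = 14.60%

14.60%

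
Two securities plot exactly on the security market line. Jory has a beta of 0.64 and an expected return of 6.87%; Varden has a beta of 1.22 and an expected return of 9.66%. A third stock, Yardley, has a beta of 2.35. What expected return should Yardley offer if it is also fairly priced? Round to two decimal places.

15.10%

MRP (SML slope) = (9.66% − 6.87%) / (1.22 − 0.64) = 2.79% / 0.58 = 4.8103%
R_f (intercept) = 6.87% − 0.64 × 4.8103% = 3.7914%
E(R_Yardley) = R_f + β × MRP = 3.7914% + 2.35 × 4.8103% = 15.10%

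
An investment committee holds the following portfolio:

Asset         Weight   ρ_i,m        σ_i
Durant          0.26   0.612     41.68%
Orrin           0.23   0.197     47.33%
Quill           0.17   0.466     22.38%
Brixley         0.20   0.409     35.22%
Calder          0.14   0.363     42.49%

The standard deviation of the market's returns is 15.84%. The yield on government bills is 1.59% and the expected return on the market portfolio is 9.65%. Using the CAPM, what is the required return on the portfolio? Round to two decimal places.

β_Durant = 0.612 × 41.68% / 15.84% = 1.6104
β_Orrin = 0.197 × 47.33% / 15.84% = 0.5886
β_Quill = 0.466 × 22.38% / 15.84% = 0.6584
β_Brixley = 0.409 × 35.22% / 15.84% = 0.9094
β_Calder = 0.363 × 42.49% / 15.84% = 0.9737
β_P = Σ w_i β_i = 0.26×1.6104 + 0.23×0.5886 + 0.17×0.6584 + 0.20×0.9094 + 0.14×0.9737 = 0.9842
MRP = 9.65% − 1.59% = 8.06%
E(R_P) = R_f + β_P × MRP = 1.59% + 0.9842 × 8.06% = 9.52%

9.52%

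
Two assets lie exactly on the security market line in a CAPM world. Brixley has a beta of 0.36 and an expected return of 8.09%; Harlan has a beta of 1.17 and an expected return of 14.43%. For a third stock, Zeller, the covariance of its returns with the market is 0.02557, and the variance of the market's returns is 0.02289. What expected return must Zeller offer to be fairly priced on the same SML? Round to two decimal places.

14.02%

MRP = (14.43% − 8.09%) / (1.17 − 0.36) = 7.8272%
R_f = 8.09% − 0.36 × 7.8272% = 5.2722%
β_Zeller = Cov / Var(R_m) = 0.02557 / 0.02289 = 1.1171
E(R_Zeller) = R_f + β × MRP = 5.2722% + 1.1171 × 7.8272% = 14.02%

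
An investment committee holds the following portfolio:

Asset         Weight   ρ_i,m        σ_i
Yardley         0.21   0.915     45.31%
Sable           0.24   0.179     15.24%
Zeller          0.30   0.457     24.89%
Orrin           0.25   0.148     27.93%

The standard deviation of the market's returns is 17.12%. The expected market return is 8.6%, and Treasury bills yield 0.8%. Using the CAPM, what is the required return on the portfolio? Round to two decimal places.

β_Yardley = 0.915 × 45.31% / 17.12% = 2.4217
β_Sable = 0.179 × 15.24% / 17.12% = 0.1593
β_Zeller = 0.457 × 24.89% / 17.12% = 0.6644
β_Orrin = 0.148 × 27.93% / 17.12% = 0.2415
β_P = Σ w_i β_i = 0.21×2.4217 + 0.24×0.1593 + 0.30×0.6644 + 0.25×0.2415 = 0.8065
MRP = 8.6% − 0.8% = 7.80%
E(R_P) = R_f + β_P × MRP = 0.8% + 0.8065 × 7.8% = 7.09%

7.09%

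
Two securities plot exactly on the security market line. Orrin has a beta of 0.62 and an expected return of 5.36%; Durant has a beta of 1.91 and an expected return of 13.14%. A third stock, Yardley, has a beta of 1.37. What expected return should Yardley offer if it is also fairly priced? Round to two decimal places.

MRP (SML slope) = (13.14% − 5.36%) / (1.91 − 0.62) = 7.78% / 1.29 = 6.0310%
R_f (intercept) = 5.36% − 0.62 × 6.0310% = 1.6208%
E(R_Yardley) = R_f + β × MRP = 1.6208% + 1.37 × 6.0310% = 9.88%

9.88%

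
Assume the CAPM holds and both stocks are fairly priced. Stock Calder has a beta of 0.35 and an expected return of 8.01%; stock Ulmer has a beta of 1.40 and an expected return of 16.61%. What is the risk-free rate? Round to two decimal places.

Both satisfy E(R) = R_f + β·MRP, so the slope of the SML is
MRP = (16.61% − 8.01%) / (1.40 − 0.35) = 8.60% / 1.05 = 8.1905%
R_f = E(R_Calder) − β_Calder·MRP = 8.01% − 0.35 × 8.1905% = 5.1433%

5.14%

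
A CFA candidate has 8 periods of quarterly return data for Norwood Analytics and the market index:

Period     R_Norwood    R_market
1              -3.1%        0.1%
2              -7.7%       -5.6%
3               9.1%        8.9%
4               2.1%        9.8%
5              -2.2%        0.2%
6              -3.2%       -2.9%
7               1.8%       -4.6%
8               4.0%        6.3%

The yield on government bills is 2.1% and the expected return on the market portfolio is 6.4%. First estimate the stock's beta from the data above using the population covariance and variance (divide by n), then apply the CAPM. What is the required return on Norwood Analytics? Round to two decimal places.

Mean R_i = (-3.1 − 7.7 + 9.1 + 2.1 − 2.2 − 3.2 + 1.8 + 4.0) / 8 = 0.1000%
Mean R_m = (0.1 − 5.6 + 8.9 + 9.8 + 0.2 − 2.9 − 4.6 + 6.3) / 8 = 1.5250%
Σ(R_i − R̄_i)(R_m − R̄_m) = 168.9200  ⇒  Cov = 168.9200 / 8 = 21.1150
Σ(R_m − R̄_m)² = 257.3150  ⇒  Var(R_m) = 257.3150 / 8 = 32.1644
β = Cov / Var(R_m) = 21.1150 / 32.1644 = 0.6565
MRP = 6.4% − 2.1% = 4.30%
E(R) = R_f + β × MRP = 2.1% + 0.6565 × 4.3% = 4.92%

4.92%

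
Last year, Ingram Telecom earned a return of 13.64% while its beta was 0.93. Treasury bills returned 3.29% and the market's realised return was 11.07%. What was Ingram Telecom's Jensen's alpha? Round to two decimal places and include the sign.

Market excess return = 11.07% − 3.29% = 7.78%
CAPM benchmark = R_f + β(R_m − R_f) = 3.29% + 0.93 × 7.78% = 10.5254%
α = actual − benchmark = 13.64% − 10.5254% = +3.11%

+3.11%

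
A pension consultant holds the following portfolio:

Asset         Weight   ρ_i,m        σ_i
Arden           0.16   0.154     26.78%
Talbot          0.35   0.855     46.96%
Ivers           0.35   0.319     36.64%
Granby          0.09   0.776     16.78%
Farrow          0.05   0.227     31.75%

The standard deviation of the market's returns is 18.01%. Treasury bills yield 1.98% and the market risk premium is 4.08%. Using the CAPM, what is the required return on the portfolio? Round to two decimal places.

β_Arden = 0.154 × 26.78% / 18.01% = 0.2290
β_Talbot = 0.855 × 46.96% / 18.01% = 2.2294
β_Ivers = 0.319 × 36.64% / 18.01% = 0.6490
β_Granby = 0.776 × 16.78% / 18.01% = 0.7230
β_Farrow = 0.227 × 31.75% / 18.01% = 0.4002
β_P = Σ w_i β_i = 0.16×0.2290 + 0.35×2.2294 + 0.35×0.6490 + 0.09×0.7230 + 0.05×0.4002 = 1.1292
E(R_P) = R_f + β_P × MRP = 1.98% + 1.1292 × 4.08% = 6.59%

6.59%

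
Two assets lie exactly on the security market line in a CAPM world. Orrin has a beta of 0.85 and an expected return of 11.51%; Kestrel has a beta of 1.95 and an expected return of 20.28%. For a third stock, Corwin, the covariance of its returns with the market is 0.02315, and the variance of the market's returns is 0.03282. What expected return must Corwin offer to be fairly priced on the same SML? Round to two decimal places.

MRP = (20.28% − 11.51%) / (1.95 − 0.85) = 7.9727%
R_f = 11.51% − 0.85 × 7.9727% = 4.7332%
β_Corwin = Cov / Var(R_m) = 0.02315 / 0.03282 = 0.7054
E(R_Corwin) = R_f + β × MRP = 4.7332% + 0.7054 × 7.9727% = 10.36%

10.36%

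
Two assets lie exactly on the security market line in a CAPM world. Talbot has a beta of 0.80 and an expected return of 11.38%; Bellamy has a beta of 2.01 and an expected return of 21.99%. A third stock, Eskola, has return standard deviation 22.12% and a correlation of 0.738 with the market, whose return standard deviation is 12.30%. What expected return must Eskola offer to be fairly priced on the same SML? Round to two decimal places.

MRP = (21.99% − 11.38%) / (2.01 − 0.80) = 8.7686%
R_f = 11.38% − 0.80 × 8.7686% = 4.3651%
β_Eskola = ρ·σ_i/σ_m = 0.738 × 22.12 / 12.30 = 1.3272
E(R_Eskola) = R_f + β × MRP = 4.3651% + 1.3272 × 8.7686% = 16.00%

16.00%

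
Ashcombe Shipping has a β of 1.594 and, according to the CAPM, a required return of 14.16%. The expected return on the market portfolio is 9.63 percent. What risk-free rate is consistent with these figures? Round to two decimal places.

E(R) = R_f + β(E(R_m) − R_f) = R_f(1 − β) + β·E(R_m)
14.16% = R_f × (1 − 1.594) + 1.594 × 9.63%
14.16% = R_f × -0.594 + 15.35022%
R_f = (14.16% − 15.35022%) / -0.594 = 2.00%

2.00%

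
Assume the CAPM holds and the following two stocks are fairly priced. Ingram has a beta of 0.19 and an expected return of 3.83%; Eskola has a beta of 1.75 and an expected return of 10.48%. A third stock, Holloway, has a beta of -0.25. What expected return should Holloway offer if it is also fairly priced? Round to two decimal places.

MRP (SML slope) = (10.48% − 3.83%) / (1.75 − 0.19) = 6.65% / 1.56 = 4.2628%
R_f (intercept) = 3.83% − 0.19 × 4.2628% = 3.0201%
E(R_Holloway) = R_f + β × MRP = 3.0201% + -0.25 × 4.2628% = 1.95%

1.95%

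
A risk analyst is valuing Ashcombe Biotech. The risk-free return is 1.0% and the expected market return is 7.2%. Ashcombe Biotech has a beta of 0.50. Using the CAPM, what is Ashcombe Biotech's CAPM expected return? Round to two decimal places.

4.10%

Market risk premium = E(R_m) − R_f = 7.2% − 1.0% = 6.20%
E(R) = R_f + β × MRP = 1.0% + 0.50 × 6.2% = 4.10%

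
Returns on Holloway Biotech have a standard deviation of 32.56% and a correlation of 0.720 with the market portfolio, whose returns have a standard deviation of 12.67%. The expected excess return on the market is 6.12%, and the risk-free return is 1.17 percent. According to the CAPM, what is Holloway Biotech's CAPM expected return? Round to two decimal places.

β = ρ × σ_i / σ_m = 0.720 × 32.56% / 12.67% = 1.8503
E(R) = 1.17% + 1.8503 × 6.12% = 12.49%

12.49%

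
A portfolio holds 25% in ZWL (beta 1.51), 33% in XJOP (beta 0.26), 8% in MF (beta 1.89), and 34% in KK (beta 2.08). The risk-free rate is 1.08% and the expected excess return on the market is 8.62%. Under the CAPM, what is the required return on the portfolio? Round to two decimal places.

β_P = Σ w_i β_i = 0.25×1.51 + 0.33×0.26 + 0.08×1.89 + 0.34×2.08 = 1.3217
E(R_P) = R_f + β_P × MRP = 1.08% + 1.3217 × 8.62% = 12.47%

12.47%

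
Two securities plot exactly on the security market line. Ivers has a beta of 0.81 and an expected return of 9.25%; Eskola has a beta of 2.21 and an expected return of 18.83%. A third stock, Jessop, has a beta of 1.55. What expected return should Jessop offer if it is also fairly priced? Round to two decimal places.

MRP (SML slope) = (18.83% − 9.25%) / (2.21 − 0.81) = 9.58% / 1.40 = 6.8429%
R_f (intercept) = 9.25% − 0.81 × 6.8429% = 3.7073%
E(R_Jessop) = R_f + β × MRP = 3.7073% + 1.55 × 6.8429% = 14.31%

14.31%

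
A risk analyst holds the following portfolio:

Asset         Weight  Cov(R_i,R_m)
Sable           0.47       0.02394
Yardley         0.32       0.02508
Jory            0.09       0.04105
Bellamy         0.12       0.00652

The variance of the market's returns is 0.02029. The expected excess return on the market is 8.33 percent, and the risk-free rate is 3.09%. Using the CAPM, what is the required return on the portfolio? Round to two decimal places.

12.84%

β_Sable = 0.02394 / 0.02029 = 1.1799
β_Yardley = 0.02508 / 0.02029 = 1.2361
β_Jory = 0.04105 / 0.02029 = 2.0232
β_Bellamy = 0.00652 / 0.02029 = 0.3213
β_P = Σ w_i β_i = 0.47×1.1799 + 0.32×1.2361 + 0.09×2.0232 + 0.12×0.3213 = 1.1707
E(R_P) = R_f + β_P × MRP = 3.09% + 1.1707 × 8.33% = 12.84%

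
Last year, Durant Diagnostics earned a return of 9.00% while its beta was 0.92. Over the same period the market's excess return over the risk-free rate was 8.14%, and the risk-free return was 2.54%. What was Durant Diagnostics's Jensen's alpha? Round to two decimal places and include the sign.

-1.03%

CAPM benchmark = R_f + β(R_m − R_f) = 2.54% + 0.92 × 8.14% = 10.0288%
α = actual − benchmark = 9.00% − 10.0288% = -1.03%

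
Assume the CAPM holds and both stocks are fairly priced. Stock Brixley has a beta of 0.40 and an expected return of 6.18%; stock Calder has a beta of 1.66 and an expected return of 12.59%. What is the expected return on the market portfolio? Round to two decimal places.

Both satisfy E(R) = R_f + β·MRP, so the slope of the SML is
MRP = (12.59% − 6.18%) / (1.66 − 0.40) = 6.41% / 1.26 = 5.0873%
R_f = E(R_Brixley) − β_Brixley·MRP = 6.18% − 0.40 × 5.0873% = 4.1451%
E(R_m) = R_f + MRP = 4.1451% + 5.0873% = 9.23%

9.23%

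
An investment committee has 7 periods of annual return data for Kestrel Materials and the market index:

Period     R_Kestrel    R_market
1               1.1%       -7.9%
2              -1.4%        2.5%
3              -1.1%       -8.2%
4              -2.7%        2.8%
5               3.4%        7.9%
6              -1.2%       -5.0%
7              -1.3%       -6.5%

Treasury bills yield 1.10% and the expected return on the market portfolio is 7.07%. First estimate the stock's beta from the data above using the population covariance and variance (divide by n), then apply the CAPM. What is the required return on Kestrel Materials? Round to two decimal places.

Mean R_i = (1.1 − 1.4 − 1.1 − 2.7 + 3.4 − 1.2 − 1.3) / 7 = -0.4571%
Mean R_m = (-7.9 + 2.5 − 8.2 + 2.8 + 7.9 − 5.0 − 6.5) / 7 = -2.0571%
Σ(R_i − R̄_i)(R_m − R̄_m) = 23.9971  ⇒  Cov = 23.9971 / 7 = 3.4282
Σ(R_m − R̄_m)² = 243.7771  ⇒  Var(R_m) = 243.7771 / 7 = 34.8253
β = Cov / Var(R_m) = 3.4282 / 34.8253 = 0.0984
MRP = 7.07% − 1.10% = 5.97%
E(R) = R_f + β × MRP = 1.10% + 0.0984 × 5.97% = 1.69%

1.69%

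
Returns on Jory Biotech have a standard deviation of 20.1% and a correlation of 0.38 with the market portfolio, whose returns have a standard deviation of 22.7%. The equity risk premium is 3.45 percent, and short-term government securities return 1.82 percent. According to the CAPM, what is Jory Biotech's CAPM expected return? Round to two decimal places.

β = ρ × σ_i / σ_m = 0.38 × 20.1% / 22.7% = 0.3365
E(R) = 1.82% + 0.3365 × 3.45% = 2.98%

2.98%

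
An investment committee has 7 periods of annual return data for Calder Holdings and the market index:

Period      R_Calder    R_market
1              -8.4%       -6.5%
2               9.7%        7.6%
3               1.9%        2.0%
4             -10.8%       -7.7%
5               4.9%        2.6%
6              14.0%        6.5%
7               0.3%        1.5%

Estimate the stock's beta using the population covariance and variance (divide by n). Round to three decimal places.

Mean R_i = (-8.4 + 9.7 + 1.9 − 10.8 + 4.9 + 14.0 + 0.3) / 7 = 1.6571%
Mean R_m = (-6.5 + 7.6 + 2.0 − 7.7 + 2.6 + 6.5 + 1.5) / 7 = 0.8571%
Σ(R_i − R̄_i)(R_m − R̄_m) = 309.5271  ⇒  Cov = 309.5271 / 7 = 44.2182
Σ(R_m − R̄_m)² = 209.4171  ⇒  Var(R_m) = 209.4171 / 7 = 29.9167
β = Cov / Var(R_m) = 44.2182 / 29.9167 = 1.4780

1.478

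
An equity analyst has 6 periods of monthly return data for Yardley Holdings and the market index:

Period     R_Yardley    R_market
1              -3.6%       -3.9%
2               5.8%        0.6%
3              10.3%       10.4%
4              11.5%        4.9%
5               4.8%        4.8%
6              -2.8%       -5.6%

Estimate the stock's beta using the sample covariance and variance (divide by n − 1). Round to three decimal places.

0.945

Mean R_i = (-3.6 + 5.8 + 10.3 + 11.5 + 4.8 − 2.8) / 6 = 4.3333%
Mean R_m = (-3.9 + 0.6 + 10.4 + 4.9 + 4.8 − 5.6) / 6 = 1.8667%
Σ(R_i − R̄_i)(R_m − R̄_m) = 171.1767  ⇒  Cov = 171.1767 / 5 = 34.2353
Σ(R_m − R̄_m)² = 181.2333  ⇒  Var(R_m) = 181.2333 / 5 = 36.2467
β = Cov / Var(R_m) = 34.2353 / 36.2467 = 0.9445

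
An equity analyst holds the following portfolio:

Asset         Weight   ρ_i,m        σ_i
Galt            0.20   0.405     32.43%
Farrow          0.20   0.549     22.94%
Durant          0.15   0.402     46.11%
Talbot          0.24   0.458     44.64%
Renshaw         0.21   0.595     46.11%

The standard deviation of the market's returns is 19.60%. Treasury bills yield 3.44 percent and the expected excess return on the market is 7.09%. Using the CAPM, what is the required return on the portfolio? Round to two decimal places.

β_Galt = 0.405 × 32.43% / 19.60% = 0.6701
β_Farrow = 0.549 × 22.94% / 19.60% = 0.6426
β_Durant = 0.402 × 46.11% / 19.60% = 0.9457
β_Talbot = 0.458 × 44.64% / 19.60% = 1.0431
β_Renshaw = 0.595 × 46.11% / 19.60% = 1.3998
β_P = Σ w_i β_i = 0.20×0.6701 + 0.20×0.6426 + 0.15×0.9457 + 0.24×1.0431 + 0.21×1.3998 = 0.9487
E(R_P) = R_f + β_P × MRP = 3.44% + 0.9487 × 7.09% = 10.17%

10.17%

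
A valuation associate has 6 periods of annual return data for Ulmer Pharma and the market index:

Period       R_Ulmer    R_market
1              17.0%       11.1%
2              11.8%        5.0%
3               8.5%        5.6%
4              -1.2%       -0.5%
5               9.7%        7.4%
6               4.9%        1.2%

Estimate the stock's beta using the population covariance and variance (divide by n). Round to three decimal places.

1.383

Mean R_i = (17.0 + 11.8 + 8.5 − 1.2 + 9.7 + 4.9) / 6 = 8.4500%
Mean R_m = (11.1 + 5.0 + 5.6 − 0.5 + 7.4 + 1.2) / 6 = 4.9667%
Σ(R_i − R̄_i)(R_m − R̄_m) = 121.7500  ⇒  Cov = 121.7500 / 6 = 20.2917
Σ(R_m − R̄_m)² = 88.0133  ⇒  Var(R_m) = 88.0133 / 6 = 14.6689
β = Cov / Var(R_m) = 20.2917 / 14.6689 = 1.3833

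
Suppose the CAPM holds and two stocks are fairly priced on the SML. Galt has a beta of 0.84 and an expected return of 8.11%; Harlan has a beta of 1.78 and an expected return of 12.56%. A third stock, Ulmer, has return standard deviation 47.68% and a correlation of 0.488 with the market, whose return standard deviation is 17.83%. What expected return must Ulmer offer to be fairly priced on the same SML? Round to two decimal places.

10.31%

MRP = (12.56% − 8.11%) / (1.78 − 0.84) = 4.7340%
R_f = 8.11% − 0.84 × 4.7340% = 4.1334%
β_Ulmer = ρ·σ_i/σ_m = 0.488 × 47.68 / 17.83 = 1.3050
E(R_Ulmer) = R_f + β × MRP = 4.1334% + 1.3050 × 4.7340% = 10.31%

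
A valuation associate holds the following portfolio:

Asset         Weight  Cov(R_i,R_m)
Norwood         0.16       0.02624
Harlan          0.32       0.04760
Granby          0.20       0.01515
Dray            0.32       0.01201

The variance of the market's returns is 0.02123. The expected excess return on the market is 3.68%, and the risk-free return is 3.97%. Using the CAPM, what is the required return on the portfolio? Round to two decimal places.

8.53%

β_Norwood = 0.02624 / 0.02123 = 1.2360
β_Harlan = 0.04760 / 0.02123 = 2.2421
β_Granby = 0.01515 / 0.02123 = 0.7136
β_Dray = 0.01201 / 0.02123 = 0.5657
β_P = Σ w_i β_i = 0.16×1.2360 + 0.32×2.2421 + 0.20×0.7136 + 0.32×0.5657 = 1.2390
E(R_P) = R_f + β_P × MRP = 3.97% + 1.2390 × 3.68% = 8.53%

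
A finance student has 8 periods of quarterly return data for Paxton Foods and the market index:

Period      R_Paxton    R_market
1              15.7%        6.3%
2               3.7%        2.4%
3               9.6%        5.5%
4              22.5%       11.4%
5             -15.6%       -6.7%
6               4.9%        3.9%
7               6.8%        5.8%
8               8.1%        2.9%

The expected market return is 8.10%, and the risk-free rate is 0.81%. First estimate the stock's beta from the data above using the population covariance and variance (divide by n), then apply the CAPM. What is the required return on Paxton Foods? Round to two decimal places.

16.06%

Mean R_i = (15.7 + 3.7 + 9.6 + 22.5 − 15.6 + 4.9 + 6.8 + 8.1) / 8 = 6.9625%
Mean R_m = (6.3 + 2.4 + 5.5 + 11.4 − 6.7 + 3.9 + 5.8 + 2.9) / 8 = 3.9375%
Σ(R_i − R̄_i)(R_m − R̄_m) = 384.3313  ⇒  Cov = 384.3313 / 8 = 48.0414
Σ(R_m − R̄_m)² = 183.7788  ⇒  Var(R_m) = 183.7788 / 8 = 22.9724
β = Cov / Var(R_m) = 48.0414 / 22.9724 = 2.0913
MRP = 8.10% − 0.81% = 7.29%
E(R) = R_f + β × MRP = 0.81% + 2.0913 × 7.29% = 16.06%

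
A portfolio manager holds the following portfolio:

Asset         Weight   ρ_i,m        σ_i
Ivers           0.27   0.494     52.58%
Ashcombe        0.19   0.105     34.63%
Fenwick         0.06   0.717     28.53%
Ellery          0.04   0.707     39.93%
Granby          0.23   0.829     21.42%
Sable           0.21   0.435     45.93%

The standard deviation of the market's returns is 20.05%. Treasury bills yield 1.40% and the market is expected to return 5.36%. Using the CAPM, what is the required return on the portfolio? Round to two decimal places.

5.02%

β_Ivers = 0.494 × 52.58% / 20.05% = 1.2955
β_Ashcombe = 0.105 × 34.63% / 20.05% = 0.1814
β_Fenwick = 0.717 × 28.53% / 20.05% = 1.0202
β_Ellery = 0.707 × 39.93% / 20.05% = 1.4080
β_Granby = 0.829 × 21.42% / 20.05% = 0.8856
β_Sable = 0.435 × 45.93% / 20.05% = 0.9965
β_P = Σ w_i β_i = 0.27×1.2955 + 0.19×0.1814 + 0.06×1.0202 + 0.04×1.4080 + 0.23×0.8856 + 0.21×0.9965 = 0.9147
MRP = 5.36% − 1.40% = 3.96%
E(R_P) = R_f + β_P × MRP = 1.40% + 0.9147 × 3.96% = 5.02%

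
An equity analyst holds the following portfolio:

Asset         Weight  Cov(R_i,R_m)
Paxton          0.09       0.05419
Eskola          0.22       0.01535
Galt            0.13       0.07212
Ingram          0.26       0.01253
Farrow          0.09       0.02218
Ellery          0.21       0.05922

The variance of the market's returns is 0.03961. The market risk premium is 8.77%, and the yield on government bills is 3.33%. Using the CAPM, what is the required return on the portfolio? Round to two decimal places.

β_Paxton = 0.05419 / 0.03961 = 1.3681
β_Eskola = 0.01535 / 0.03961 = 0.3875
β_Galt = 0.07212 / 0.03961 = 1.8208
β_Ingram = 0.01253 / 0.03961 = 0.3163
β_Farrow = 0.02218 / 0.03961 = 0.5600
β_Ellery = 0.05922 / 0.03961 = 1.4951
β_P = Σ w_i β_i = 0.09×1.3681 + 0.22×0.3875 + 0.13×1.8208 + 0.26×0.3163 + 0.09×0.5600 + 0.21×1.4951 = 0.8917
E(R_P) = R_f + β_P × MRP = 3.33% + 0.8917 × 8.77% = 11.15%

11.15%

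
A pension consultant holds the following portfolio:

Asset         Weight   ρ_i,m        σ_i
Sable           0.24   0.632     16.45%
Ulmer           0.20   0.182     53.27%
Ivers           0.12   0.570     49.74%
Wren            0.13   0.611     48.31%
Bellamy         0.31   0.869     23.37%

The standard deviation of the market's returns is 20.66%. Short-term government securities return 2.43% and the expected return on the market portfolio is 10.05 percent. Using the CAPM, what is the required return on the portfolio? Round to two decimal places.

9.06%

β_Sable = 0.632 × 16.45% / 20.66% = 0.5032
β_Ulmer = 0.182 × 53.27% / 20.66% = 0.4693
β_Ivers = 0.570 × 49.74% / 20.66% = 1.3723
β_Wren = 0.611 × 48.31% / 20.66% = 1.4287
β_Bellamy = 0.869 × 23.37% / 20.66% = 0.9830
β_P = Σ w_i β_i = 0.24×0.5032 + 0.20×0.4693 + 0.12×1.3723 + 0.13×1.4287 + 0.31×0.9830 = 0.8698
MRP = 10.05% − 2.43% = 7.62%
E(R_P) = R_f + β_P × MRP = 2.43% + 0.8698 × 7.62% = 9.06%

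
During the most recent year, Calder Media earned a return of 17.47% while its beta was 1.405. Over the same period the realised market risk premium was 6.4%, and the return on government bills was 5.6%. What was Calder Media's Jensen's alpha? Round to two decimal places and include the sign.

+2.88%

CAPM benchmark = R_f + β(R_m − R_f) = 5.6% + 1.405 × 6.4% = 14.5920%
α = actual − benchmark = 17.47% − 14.5920% = +2.88%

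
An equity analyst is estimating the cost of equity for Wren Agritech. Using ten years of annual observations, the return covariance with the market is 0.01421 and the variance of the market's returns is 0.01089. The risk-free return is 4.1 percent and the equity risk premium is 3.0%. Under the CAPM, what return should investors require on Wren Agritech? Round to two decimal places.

8.01%

β = Cov(R_i, R_m) / Var(R_m) = 0.01421 / 0.01089 = 1.3049
E(R) = R_f + β × MRP = 4.1% + 1.3049 × 3.0% = 8.01%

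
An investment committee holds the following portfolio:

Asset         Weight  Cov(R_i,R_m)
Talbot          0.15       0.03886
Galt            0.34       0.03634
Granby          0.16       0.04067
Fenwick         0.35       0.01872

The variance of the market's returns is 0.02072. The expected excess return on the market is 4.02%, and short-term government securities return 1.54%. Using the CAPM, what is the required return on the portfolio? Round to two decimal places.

7.60%

β_Talbot = 0.03886 / 0.02072 = 1.8755
β_Galt = 0.03634 / 0.02072 = 1.7539
β_Granby = 0.04067 / 0.02072 = 1.9628
β_Fenwick = 0.01872 / 0.02072 = 0.9035
β_P = Σ w_i β_i = 0.15×1.8755 + 0.34×1.7539 + 0.16×1.9628 + 0.35×0.9035 = 1.5079
E(R_P) = R_f + β_P × MRP = 1.54% + 1.5079 × 4.02% = 7.60%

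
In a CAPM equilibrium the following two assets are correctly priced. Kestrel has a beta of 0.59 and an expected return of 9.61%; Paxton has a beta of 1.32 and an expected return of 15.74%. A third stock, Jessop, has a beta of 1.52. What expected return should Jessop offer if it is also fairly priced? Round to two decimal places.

MRP (SML slope) = (15.74% − 9.61%) / (1.32 − 0.59) = 6.13% / 0.73 = 8.3973%
R_f (intercept) = 9.61% − 0.59 × 8.3973% = 4.6556%
E(R_Jessop) = R_f + β × MRP = 4.6556% + 1.52 × 8.3973% = 17.42%

17.42%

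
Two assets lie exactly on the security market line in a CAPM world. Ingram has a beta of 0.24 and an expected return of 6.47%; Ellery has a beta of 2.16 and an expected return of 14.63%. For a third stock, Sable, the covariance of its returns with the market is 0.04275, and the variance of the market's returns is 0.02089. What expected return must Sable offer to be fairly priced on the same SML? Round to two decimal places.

14.15%

MRP = (14.63% − 6.47%) / (2.16 − 0.24) = 4.2500%
R_f = 6.47% − 0.24 × 4.2500% = 5.4500%
β_Sable = Cov / Var(R_m) = 0.04275 / 0.02089 = 2.0464
E(R_Sable) = R_f + β × MRP = 5.4500% + 2.0464 × 4.2500% = 14.15%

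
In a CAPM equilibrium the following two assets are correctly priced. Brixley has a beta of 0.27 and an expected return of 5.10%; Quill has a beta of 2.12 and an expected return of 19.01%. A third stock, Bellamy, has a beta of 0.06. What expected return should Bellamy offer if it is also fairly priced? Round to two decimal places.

MRP (SML slope) = (19.01% − 5.10%) / (2.12 − 0.27) = 13.91% / 1.85 = 7.5189%
R_f (intercept) = 5.10% − 0.27 × 7.5189% = 3.0699%
E(R_Bellamy) = R_f + β × MRP = 3.0699% + 0.06 × 7.5189% = 3.52%

3.52%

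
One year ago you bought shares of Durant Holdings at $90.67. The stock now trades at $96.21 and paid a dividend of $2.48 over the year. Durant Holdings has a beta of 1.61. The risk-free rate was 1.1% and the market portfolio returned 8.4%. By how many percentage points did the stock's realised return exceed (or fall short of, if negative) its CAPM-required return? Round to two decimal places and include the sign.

Realised HPR = (P1 + D1 − P0) / P0 = (96.21 + 2.48 − 90.67) / 90.67 = 8.02 / 90.67 = 8.8453%
MRP = 8.4% − 1.1% = 7.30%
CAPM required = R_f + β·MRP = 1.1% + 1.61 × 7.3% = 12.8530%
α = realised − required = 8.8453% − 12.8530% = -4.01%

-4.01%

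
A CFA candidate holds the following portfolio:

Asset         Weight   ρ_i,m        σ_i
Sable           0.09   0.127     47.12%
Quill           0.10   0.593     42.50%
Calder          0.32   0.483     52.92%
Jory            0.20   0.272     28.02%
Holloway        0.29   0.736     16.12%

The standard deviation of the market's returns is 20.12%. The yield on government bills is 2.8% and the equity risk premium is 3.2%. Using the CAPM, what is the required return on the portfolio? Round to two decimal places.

5.38%

β_Sable = 0.127 × 47.12% / 20.12% = 0.2974
β_Quill = 0.593 × 42.50% / 20.12% = 1.2526
β_Calder = 0.483 × 52.92% / 20.12% = 1.2704
β_Jory = 0.272 × 28.02% / 20.12% = 0.3788
β_Holloway = 0.736 × 16.12% / 20.12% = 0.5897
β_P = Σ w_i β_i = 0.09×0.2974 + 0.10×1.2526 + 0.32×1.2704 + 0.20×0.3788 + 0.29×0.5897 = 0.8053
E(R_P) = R_f + β_P × MRP = 2.8% + 0.8053 × 3.2% = 5.38%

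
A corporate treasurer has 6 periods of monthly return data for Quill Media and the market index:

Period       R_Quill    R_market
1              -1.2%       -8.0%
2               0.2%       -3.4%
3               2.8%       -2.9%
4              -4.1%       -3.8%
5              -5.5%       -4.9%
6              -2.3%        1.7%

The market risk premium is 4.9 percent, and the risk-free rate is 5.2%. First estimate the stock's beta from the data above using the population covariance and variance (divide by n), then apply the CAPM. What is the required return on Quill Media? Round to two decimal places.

5.55%

Mean R_i = (-1.2 + 0.2 + 2.8 − 4.1 − 5.5 − 2.3) / 6 = -1.6833%
Mean R_m = (-8.0 − 3.4 − 2.9 − 3.8 − 4.9 + 1.7) / 6 = -3.5500%
Σ(R_i − R̄_i)(R_m − R̄_m) = 3.5650  ⇒  Cov = 3.5650 / 6 = 0.5942
Σ(R_m − R̄_m)² = 49.6950  ⇒  Var(R_m) = 49.6950 / 6 = 8.2825
β = Cov / Var(R_m) = 0.5942 / 8.2825 = 0.0717
E(R) = R_f + β × MRP = 5.2% + 0.0717 × 4.9% = 5.55%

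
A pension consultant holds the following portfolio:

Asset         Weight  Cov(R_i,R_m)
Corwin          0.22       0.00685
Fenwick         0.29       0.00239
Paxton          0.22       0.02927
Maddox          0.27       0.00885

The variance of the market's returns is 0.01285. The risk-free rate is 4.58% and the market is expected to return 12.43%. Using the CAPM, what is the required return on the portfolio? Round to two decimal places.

11.32%

β_Corwin = 0.00685 / 0.01285 = 0.5331
β_Fenwick = 0.00239 / 0.01285 = 0.1860
β_Paxton = 0.02927 / 0.01285 = 2.2778
β_Maddox = 0.00885 / 0.01285 = 0.6887
β_P = Σ w_i β_i = 0.22×0.5331 + 0.29×0.1860 + 0.22×2.2778 + 0.27×0.6887 = 0.8583
MRP = 12.43% − 4.58% = 7.85%
E(R_P) = R_f + β_P × MRP = 4.58% + 0.8583 × 7.85% = 11.32%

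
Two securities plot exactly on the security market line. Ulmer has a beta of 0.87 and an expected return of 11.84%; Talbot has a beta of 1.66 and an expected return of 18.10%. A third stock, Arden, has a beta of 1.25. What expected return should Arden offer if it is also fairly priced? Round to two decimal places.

14.85%

MRP (SML slope) = (18.10% − 11.84%) / (1.66 − 0.87) = 6.26% / 0.79 = 7.9241%
R_f (intercept) = 11.84% − 0.87 × 7.9241% = 4.9460%
E(R_Arden) = R_f + β × MRP = 4.9460% + 1.25 × 7.9241% = 14.85%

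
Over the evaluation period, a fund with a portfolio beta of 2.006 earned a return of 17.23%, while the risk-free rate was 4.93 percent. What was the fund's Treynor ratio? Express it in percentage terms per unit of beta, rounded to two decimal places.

Treynor = (R_P − R_f) / β_P = (17.23% − 4.93%) / 2.0060 = 12.30% / 2.0060 = 6.13%

6.13%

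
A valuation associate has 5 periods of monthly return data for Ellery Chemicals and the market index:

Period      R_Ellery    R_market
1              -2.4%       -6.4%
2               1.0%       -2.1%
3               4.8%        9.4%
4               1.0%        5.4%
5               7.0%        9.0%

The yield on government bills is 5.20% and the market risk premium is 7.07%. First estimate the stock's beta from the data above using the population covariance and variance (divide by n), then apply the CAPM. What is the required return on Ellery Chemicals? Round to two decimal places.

Mean R_i = (-2.4 + 1.0 + 4.8 + 1.0 + 7.0) / 5 = 2.2800%
Mean R_m = (-6.4 − 2.1 + 9.4 + 5.4 + 9.0) / 5 = 3.0600%
Σ(R_i − R̄_i)(R_m − R̄_m) = 91.8960  ⇒  Cov = 91.8960 / 5 = 18.3792
Σ(R_m − R̄_m)² = 197.0720  ⇒  Var(R_m) = 197.0720 / 5 = 39.4144
β = Cov / Var(R_m) = 18.3792 / 39.4144 = 0.4663
E(R) = R_f + β × MRP = 5.20% + 0.4663 × 7.07% = 8.50%

8.50%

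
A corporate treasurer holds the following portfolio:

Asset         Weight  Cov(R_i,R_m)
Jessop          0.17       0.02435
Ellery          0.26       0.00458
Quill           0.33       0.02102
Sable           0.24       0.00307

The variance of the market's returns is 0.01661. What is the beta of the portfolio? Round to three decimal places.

β_Jessop = 0.02435 / 0.01661 = 1.4660
β_Ellery = 0.00458 / 0.01661 = 0.2757
β_Quill = 0.02102 / 0.01661 = 1.2655
β_Sable = 0.00307 / 0.01661 = 0.1848
β_P = Σ w_i β_i = 0.17×1.4660 + 0.26×0.2757 + 0.33×1.2655 + 0.24×0.1848 = 0.7829

0.783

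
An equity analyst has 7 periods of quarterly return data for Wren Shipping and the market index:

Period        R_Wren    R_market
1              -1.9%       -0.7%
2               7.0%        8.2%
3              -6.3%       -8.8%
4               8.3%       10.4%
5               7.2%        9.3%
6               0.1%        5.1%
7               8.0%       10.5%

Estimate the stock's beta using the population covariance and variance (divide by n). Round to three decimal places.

Mean R_i = (-1.9 + 7.0 − 6.3 + 8.3 + 7.2 + 0.1 + 8.0) / 7 = 3.2000%
Mean R_m = (-0.7 + 8.2 − 8.8 + 10.4 + 9.3 + 5.1 + 10.5) / 7 = 4.8571%
Σ(R_i − R̄_i)(R_m − R̄_m) = 243.1600  ⇒  Cov = 243.1600 / 7 = 34.7371
Σ(R_m − R̄_m)² = 310.9371  ⇒  Var(R_m) = 310.9371 / 7 = 44.4196
β = Cov / Var(R_m) = 34.7371 / 44.4196 = 0.7820

0.782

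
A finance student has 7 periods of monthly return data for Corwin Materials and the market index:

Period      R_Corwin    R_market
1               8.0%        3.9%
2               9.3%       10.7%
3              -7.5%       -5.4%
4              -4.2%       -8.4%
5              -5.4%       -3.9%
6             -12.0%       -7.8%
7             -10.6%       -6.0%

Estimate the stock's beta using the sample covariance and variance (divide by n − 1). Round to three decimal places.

1.100

Mean R_i = (8.0 + 9.3 − 7.5 − 4.2 − 5.4 − 12.0 − 10.6) / 7 = -3.2000%
Mean R_m = (3.9 + 10.7 − 5.4 − 8.4 − 3.9 − 7.8 − 6.0) / 7 = -2.4143%
Σ(R_i − R̄_i)(R_m − R̄_m) = 330.6700  ⇒  Cov = 330.6700 / 6 = 55.1117
Σ(R_m − R̄_m)² = 300.6686  ⇒  Var(R_m) = 300.6686 / 6 = 50.1114
β = Cov / Var(R_m) = 55.1117 / 50.1114 = 1.0998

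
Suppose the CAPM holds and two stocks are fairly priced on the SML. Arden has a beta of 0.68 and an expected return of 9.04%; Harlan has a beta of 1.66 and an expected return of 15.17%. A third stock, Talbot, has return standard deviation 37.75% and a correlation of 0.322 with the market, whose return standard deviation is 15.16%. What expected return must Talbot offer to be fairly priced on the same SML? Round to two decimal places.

MRP = (15.17% − 9.04%) / (1.66 − 0.68) = 6.2551%
R_f = 9.04% − 0.68 × 6.2551% = 4.7865%
β_Talbot = ρ·σ_i/σ_m = 0.322 × 37.75 / 15.16 = 0.8018
E(R_Talbot) = R_f + β × MRP = 4.7865% + 0.8018 × 6.2551% = 9.80%

9.80%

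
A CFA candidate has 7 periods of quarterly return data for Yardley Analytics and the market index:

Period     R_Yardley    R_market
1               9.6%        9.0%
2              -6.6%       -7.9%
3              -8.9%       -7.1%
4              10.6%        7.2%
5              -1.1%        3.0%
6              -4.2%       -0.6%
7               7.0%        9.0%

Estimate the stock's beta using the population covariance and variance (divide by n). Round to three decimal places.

Mean R_i = (9.6 − 6.6 − 8.9 + 10.6 − 1.1 − 4.2 + 7.0) / 7 = 0.9143%
Mean R_m = (9.0 − 7.9 − 7.1 + 7.2 + 3.0 − 0.6 + 9.0) / 7 = 1.8000%
Σ(R_i − R̄_i)(R_m − R̄_m) = 328.7500  ⇒  Cov = 328.7500 / 7 = 46.9643
Σ(R_m − R̄_m)² = 313.3400  ⇒  Var(R_m) = 313.3400 / 7 = 44.7629
β = Cov / Var(R_m) = 46.9643 / 44.7629 = 1.0492

1.049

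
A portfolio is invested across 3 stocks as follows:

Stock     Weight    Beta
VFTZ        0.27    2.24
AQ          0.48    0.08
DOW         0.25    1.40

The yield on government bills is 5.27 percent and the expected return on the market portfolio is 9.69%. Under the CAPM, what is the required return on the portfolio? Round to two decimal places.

β_P = Σ w_i β_i = 0.27×2.24 + 0.48×0.08 + 0.25×1.40 = 0.9932
MRP = 9.69% − 5.27% = 4.42%
E(R_P) = R_f + β_P × MRP = 5.27% + 0.9932 × 4.42% = 9.66%

9.66%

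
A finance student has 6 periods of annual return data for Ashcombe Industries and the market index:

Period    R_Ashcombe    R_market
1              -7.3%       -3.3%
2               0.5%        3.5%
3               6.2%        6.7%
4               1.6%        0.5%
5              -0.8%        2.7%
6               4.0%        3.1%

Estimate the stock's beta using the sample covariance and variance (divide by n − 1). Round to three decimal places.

1.232

Mean R_i = (-7.3 + 0.5 + 6.2 + 1.6 − 0.8 + 4.0) / 6 = 0.7000%
Mean R_m = (-3.3 + 3.5 + 6.7 + 0.5 + 2.7 + 3.1) / 6 = 2.2000%
Σ(R_i − R̄_i)(R_m − R̄_m) = 69.1800  ⇒  Cov = 69.1800 / 5 = 13.8360
Σ(R_m − R̄_m)² = 56.1400  ⇒  Var(R_m) = 56.1400 / 5 = 11.2280
β = Cov / Var(R_m) = 13.8360 / 11.2280 = 1.2323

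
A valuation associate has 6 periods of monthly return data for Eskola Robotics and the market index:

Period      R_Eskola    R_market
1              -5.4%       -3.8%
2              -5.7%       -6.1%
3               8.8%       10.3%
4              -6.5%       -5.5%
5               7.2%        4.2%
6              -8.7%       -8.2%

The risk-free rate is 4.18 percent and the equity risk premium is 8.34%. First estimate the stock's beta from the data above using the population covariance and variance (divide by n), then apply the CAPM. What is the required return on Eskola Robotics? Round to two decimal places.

Mean R_i = (-5.4 − 5.7 + 8.8 − 6.5 + 7.2 − 8.7) / 6 = -1.7167%
Mean R_m = (-3.8 − 6.1 + 10.3 − 5.5 + 4.2 − 8.2) / 6 = -1.5167%
Σ(R_i − R̄_i)(R_m − R̄_m) = 267.6383  ⇒  Cov = 267.6383 / 6 = 44.6064
Σ(R_m − R̄_m)² = 259.0683  ⇒  Var(R_m) = 259.0683 / 6 = 43.1781
β = Cov / Var(R_m) = 44.6064 / 43.1781 = 1.0331
E(R) = R_f + β × MRP = 4.18% + 1.0331 × 8.34% = 12.80%

12.80%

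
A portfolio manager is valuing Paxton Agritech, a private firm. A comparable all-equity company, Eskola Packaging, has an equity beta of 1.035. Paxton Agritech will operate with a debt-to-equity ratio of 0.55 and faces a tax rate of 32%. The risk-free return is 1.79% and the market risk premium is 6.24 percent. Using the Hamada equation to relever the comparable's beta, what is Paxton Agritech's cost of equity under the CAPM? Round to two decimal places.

10.66%

β_L = β_U × [1 + (1 − t)(D/E)] = 1.035 × [1 + (1 − 0.32) × 0.55]
    = 1.035 × [1 + 0.68 × 0.55] = 1.035 × 1.3740 = 1.4221
E(R) = R_f + β_L × MRP = 1.79% + 1.4221 × 6.24% = 10.66%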